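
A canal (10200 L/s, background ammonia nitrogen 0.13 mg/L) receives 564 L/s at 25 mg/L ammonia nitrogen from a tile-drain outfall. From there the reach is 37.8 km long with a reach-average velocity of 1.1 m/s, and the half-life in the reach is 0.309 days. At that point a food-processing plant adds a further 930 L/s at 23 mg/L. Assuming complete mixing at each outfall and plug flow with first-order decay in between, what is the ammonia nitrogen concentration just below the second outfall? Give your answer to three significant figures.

After mixing, C = (10200·0.1300 + 564.0·25.00) / 10760 = 15430/10760 = 1.433 mg/L; combined flow 10760 L/s.
Travel time t = 37.8·1000 / 1.1 = 34360 s = 9.545 h.
Half-life 0.309 d → k = ln 2 / 0.309 = 2.243 d⁻¹.
Applying C = C₀e^(−kt): 1.433 × 0.4098 = 0.5872 mg/L.
At the second outfall, C = (10760·0.5872 + 930.0·23.00) / (10760 + 930.0) = 2.370 mg/L.

2.37 mg/L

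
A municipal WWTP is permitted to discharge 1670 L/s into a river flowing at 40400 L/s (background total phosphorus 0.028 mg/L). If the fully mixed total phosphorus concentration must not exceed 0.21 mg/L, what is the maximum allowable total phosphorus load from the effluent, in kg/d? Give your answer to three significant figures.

666 kg/d

Mass balance at the limit: 40400·0.02800 + 1670·Cₑ = 42070·0.21 → Cₑ = 4.613 mg/L.
1670 L/s = 1.670 m³/s. Load = 1.670 m³/s × 4.613 g/m³ × 86 400 s/d = 665.6 kg/d.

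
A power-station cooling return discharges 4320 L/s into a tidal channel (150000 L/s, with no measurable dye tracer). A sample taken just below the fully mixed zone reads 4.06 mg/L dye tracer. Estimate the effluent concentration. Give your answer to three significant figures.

145 mg/L

Mass balance: 150000·0 + 4320·Cₑ = 154300·4.060
→ Cₑ = (154300·4.060 − 150000·0) / 4320 = 145.0 mg/L.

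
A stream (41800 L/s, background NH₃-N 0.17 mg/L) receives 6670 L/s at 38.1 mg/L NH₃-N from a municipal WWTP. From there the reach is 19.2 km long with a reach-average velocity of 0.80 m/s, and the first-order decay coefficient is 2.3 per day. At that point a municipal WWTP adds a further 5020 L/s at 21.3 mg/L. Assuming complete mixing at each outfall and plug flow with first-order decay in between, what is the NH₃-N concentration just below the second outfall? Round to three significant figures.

4.58 mg/L

Mixed concentration C = ΣQC/ΣQ = (41800·0.1700 + 6670·38.10) / 48470 = 261200/48470 = 5.390 mg/L; combined flow 48470 L/s.
Travel time t = 19.2·1000 / 0.80 = 24000 s = 6.667 h.
After decay, C = 5.390 × e^(−kt) = 5.390 × 0.5279 = 2.845 mg/L.
Second outfall: C = (48470·2.845 + 5020·21.30)/53490 = 4.577 mg/L.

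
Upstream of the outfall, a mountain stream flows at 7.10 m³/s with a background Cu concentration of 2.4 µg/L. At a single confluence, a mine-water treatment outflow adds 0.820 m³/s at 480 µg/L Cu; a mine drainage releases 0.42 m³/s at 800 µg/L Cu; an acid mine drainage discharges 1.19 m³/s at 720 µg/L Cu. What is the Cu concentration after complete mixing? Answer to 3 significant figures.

Conservation of mass: C = (7.100·2.400 + 0.8200·480.0 + 0.4200·800.0 + 1.190·720.0) / 9.530 = 1603/9.530 = 168.3 µg/L.

168 µg/L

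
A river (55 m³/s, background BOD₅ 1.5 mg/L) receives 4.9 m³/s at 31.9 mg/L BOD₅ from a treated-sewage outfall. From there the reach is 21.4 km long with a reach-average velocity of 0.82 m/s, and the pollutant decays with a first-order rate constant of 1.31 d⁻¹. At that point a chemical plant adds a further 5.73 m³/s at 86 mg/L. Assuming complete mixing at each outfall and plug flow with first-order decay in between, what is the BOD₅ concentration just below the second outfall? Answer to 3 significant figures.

9.96 mg/L

Flow-weighted average: C = (55.00·1.500 + 4.900·31.90) / 59.90 = 238.8/59.90 = 3.987 mg/L; combined flow 59.90 m³/s.
Travel time t = 21.4·1000 / 0.82 = 26100 s = 7.249 h.
First-order decay: C = 3.987·exp(−k·t) = 3.987·0.6732 = 2.684 mg/L.
At the second outfall, C = (59.90·2.684 + 5.730·86.00) / (59.90 + 5.730) = 9.958 mg/L.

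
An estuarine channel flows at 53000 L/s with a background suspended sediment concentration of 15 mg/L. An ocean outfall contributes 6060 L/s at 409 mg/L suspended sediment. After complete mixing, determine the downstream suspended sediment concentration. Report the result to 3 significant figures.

Conservation of mass: C = (53000·15.00 + 6060·409.0) / 59060 = 3274000/59060 = 55.43 mg/L.

55.4 mg/L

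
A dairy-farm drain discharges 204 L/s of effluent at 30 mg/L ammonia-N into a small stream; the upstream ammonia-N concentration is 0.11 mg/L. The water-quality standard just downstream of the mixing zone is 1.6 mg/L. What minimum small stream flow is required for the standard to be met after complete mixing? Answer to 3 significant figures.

Set C_mix = 1.6: (Q·0.1100 + 204.0·30.00) / (Q + 204.0) = 1.6
→ Q = 204.0·(30.00 − 1.6)/(1.6 − 0.1100) = 3888 L/s.

3890 L/s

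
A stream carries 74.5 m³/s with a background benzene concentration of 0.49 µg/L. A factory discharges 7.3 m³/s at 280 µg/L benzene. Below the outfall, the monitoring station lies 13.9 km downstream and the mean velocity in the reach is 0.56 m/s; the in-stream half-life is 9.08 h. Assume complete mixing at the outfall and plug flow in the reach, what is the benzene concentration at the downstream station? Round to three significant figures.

Mixed concentration C = ΣQC/ΣQ = (74.50·0.4900 + 7.300·280.0) / 81.80 = 2081/81.80 = 25.43 µg/L.
Travel time t = 13.9·1000 / 0.56 = 24820 s = 6.895 h.
Half-life 9.08 h → k = ln 2 / 9.08 = 0.07634 h⁻¹ = 1.832 d⁻¹.
After decay, C = 25.43 × e^(−kt) = 25.43 × 0.5908 = 15.03 µg/L.

15.0 µg/L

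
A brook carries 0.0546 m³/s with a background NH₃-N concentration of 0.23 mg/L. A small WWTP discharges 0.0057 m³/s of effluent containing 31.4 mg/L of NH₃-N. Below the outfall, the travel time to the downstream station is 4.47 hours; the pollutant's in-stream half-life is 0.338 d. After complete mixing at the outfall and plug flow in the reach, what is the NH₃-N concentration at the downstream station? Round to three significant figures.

2.17 mg/L

Conservation of mass: C = (0.05460·0.2300 + 0.005700·31.40) / 0.06030 = 0.1915/0.06030 = 3.176 mg/L.
Half-life 0.338 d → k = ln 2 / 0.338 = 2.051 d⁻¹.
Decay over the reach: 3.176·exp(−kt) = 3.176·0.6825 = 2.168 mg/L.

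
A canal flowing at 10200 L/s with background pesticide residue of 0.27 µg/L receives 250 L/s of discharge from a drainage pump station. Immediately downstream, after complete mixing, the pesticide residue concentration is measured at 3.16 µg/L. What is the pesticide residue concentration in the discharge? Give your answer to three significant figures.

121 µg/L

Mass balance: 10200·0.2700 + 250.0·Cₑ = 10450·3.160
→ Cₑ = (10450·3.160 − 10200·0.2700) / 250.0 = 121.1 µg/L.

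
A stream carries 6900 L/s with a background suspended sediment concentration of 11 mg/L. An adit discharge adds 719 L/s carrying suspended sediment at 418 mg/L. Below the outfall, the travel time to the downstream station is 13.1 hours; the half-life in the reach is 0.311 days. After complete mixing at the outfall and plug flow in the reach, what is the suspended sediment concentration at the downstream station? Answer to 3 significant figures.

Flow-weighted average: C = (6900·11.00 + 719.0·418.0) / 7619 = 376400/7619 = 49.41 mg/L.
Half-life 0.311 d → k = ln 2 / 0.311 = 2.229 d⁻¹.
Decay over the reach: 49.41·exp(−kt) = 49.41·0.2963 = 14.64 mg/L.

14.6 mg/L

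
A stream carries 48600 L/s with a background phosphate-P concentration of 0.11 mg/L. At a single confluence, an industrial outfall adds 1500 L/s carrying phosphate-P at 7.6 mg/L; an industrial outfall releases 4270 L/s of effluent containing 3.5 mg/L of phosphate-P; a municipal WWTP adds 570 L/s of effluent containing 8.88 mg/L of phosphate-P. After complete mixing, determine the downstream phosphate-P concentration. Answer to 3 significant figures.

0.669 mg/L

Flow-weighted average: C = (48600·0.1100 + 1500·7.600 + 4270·3.500 + 570.0·8.880) / 54940 = 36750/54940 = 0.6690 mg/L.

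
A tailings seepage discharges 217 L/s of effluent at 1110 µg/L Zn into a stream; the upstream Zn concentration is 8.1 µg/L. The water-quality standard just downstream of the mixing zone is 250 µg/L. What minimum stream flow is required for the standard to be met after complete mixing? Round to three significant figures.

Set C_mix = 250: (Q·8.100 + 217.0·1110) / (Q + 217.0) = 250
→ Q = 217.0·(1110 − 250)/(250 − 8.100) = 771.5 L/s.

771 L/s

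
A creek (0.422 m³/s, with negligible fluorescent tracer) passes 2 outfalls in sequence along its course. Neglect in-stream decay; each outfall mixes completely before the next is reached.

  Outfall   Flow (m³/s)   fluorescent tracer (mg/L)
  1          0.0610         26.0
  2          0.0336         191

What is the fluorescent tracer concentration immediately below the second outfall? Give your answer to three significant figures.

15.5 mg/L

Outfall 1: combined Q = 0.4830 m³/s; C = (0.4220·0 + 0.06100·26.00)/0.4830 = 3.284 mg/L.
Outfall 2: combined Q = 0.5166 m³/s; C = (0.4830·3.284 + 0.03360·191.0)/0.5166 = 15.49 mg/L.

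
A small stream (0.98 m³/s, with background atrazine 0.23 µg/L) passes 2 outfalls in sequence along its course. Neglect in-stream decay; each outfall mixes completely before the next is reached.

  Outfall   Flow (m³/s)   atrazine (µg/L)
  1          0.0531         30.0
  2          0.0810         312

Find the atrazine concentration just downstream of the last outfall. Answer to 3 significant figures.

After outfall 1: Q = 0.9800 + 0.05310 = 1.033 m³/s; C = (0.9800·0.2300 + 0.05310·30.00)/1.033 = 1.760 µg/L.
After outfall 2: Q = 1.033 + 0.08100 = 1.114 m³/s; C = (1.033·1.760 + 0.08100·312.0)/1.114 = 24.32 µg/L.

24.3 µg/L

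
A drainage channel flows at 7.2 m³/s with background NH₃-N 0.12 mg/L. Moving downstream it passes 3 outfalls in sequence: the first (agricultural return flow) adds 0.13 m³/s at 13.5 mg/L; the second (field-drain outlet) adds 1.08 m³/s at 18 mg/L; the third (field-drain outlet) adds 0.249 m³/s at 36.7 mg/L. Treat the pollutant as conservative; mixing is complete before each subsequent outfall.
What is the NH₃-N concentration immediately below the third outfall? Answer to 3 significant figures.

Outfall 1: combined Q = 7.330 m³/s; C = (7.200·0.1200 + 0.1300·13.50)/7.330 = 0.3573 mg/L.
Outfall 2: combined Q = 8.410 m³/s; C = (7.330·0.3573 + 1.080·18.00)/8.410 = 2.623 mg/L.
Outfall 3: combined Q = 8.659 m³/s; C = (8.410·2.623 + 0.2490·36.70)/8.659 = 3.603 mg/L.

3.60 mg/L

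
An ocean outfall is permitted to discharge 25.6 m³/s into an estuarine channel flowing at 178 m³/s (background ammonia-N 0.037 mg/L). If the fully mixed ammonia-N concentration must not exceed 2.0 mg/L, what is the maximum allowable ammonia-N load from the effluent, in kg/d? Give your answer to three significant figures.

34600 kg/d

Mass balance at the limit: 178.0·0.03700 + 25.60·Cₑ = 203.6·2.0 → Cₑ = 15.65 mg/L.
Load = 25.60 m³/s × 15.65 g/m³ × 86 400 s/d = 34610 kg/d.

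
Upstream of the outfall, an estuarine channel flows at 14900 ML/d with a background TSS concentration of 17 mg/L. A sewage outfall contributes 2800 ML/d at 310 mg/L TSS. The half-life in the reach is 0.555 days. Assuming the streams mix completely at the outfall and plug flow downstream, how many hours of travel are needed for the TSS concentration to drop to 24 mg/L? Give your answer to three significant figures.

18.7 h

Mass balance: C = (14900·17.00 + 2800·310.0) / 17700 = 1121000/17700 = 63.35 mg/L.
Half-life 0.555 d → k = ln 2 / 0.555 = 1.249 d⁻¹.
63.35·exp(−k·t) = 24 → t = ln(63.35/24)/k = 67150 s = 18.65 h.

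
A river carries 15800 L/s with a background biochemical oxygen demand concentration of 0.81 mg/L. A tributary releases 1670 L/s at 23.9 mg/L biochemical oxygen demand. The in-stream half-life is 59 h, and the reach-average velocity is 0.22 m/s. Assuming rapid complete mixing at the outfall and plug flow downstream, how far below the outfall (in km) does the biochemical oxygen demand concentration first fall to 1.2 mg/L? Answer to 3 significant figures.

Mass balance: C = (15800·0.8100 + 1670·23.90) / 17470 = 52710/17470 = 3.017 mg/L.
Half-life 59 h → k = ln 2 / 59 = 0.01175 h⁻¹ = 0.2820 d⁻¹.
Set 3.017·exp(−k·t) = 1.2 → t = ln(3.017/1.2)/k = 282500 s = 78.48 h.
Distance = v·t = 0.22·282500 = 62160 m = 62.16 km.

62.2 km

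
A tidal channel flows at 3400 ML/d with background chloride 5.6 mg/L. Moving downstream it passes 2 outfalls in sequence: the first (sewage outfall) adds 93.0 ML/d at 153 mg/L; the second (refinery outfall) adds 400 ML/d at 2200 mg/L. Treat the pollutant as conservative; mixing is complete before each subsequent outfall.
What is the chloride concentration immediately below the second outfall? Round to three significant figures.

235 mg/L

Outfall 1: combined Q = 3493 ML/d; C = (3400·5.600 + 93.00·153.0)/3493 = 9.524 mg/L.
Outfall 2: combined Q = 3893 ML/d; C = (3493·9.524 + 400.0·2200)/3893 = 234.6 mg/L.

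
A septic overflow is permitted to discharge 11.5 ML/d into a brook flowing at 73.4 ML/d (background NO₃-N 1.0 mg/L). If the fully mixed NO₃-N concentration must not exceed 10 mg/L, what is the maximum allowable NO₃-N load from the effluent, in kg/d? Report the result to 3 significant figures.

776 kg/d

Mass balance at the limit: 73.40·1.000 + 11.50·Cₑ = 84.90·10 → Cₑ = 67.44 mg/L.
11.50 ML/d = 0.1331 m³/s. Load = 0.1331 m³/s × 67.44 g/m³ × 86 400 s/d = 775.6 kg/d.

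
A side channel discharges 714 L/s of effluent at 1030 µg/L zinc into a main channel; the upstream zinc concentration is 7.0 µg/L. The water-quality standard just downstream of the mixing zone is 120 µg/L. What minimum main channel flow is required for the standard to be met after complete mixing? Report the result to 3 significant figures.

5750 L/s

Set C_mix = 120: (Q·7.000 + 714.0·1030) / (Q + 714.0) = 120
→ Q = 714.0·(1030 − 120)/(120 − 7.000) = 5750 L/s.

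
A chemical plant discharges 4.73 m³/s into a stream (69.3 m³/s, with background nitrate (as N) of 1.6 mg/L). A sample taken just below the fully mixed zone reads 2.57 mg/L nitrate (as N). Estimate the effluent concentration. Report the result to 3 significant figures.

Mass balance: 69.30·1.600 + 4.730·Cₑ = 74.03·2.570
→ Cₑ = (74.03·2.570 − 69.30·1.600) / 4.730 = 16.78 mg/L.

16.8 mg/L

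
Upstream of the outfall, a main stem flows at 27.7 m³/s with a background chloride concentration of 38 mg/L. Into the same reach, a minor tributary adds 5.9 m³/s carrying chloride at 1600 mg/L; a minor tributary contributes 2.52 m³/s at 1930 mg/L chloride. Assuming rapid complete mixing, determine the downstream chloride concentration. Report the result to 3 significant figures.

Mixed concentration C = ΣQC/ΣQ = (27.70·38.00 + 5.900·1600 + 2.520·1930) / 36.12 = 15360/36.12 = 425.1 mg/L.

425 mg/L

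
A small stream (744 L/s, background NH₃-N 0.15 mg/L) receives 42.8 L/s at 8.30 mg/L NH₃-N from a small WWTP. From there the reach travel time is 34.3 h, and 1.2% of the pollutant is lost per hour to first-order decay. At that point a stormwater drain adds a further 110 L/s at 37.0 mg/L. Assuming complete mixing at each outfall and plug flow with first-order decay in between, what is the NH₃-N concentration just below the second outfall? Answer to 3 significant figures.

Flow-weighted average: C = (744.0·0.1500 + 42.80·8.300) / 786.8 = 466.8/786.8 = 0.5933 mg/L; combined flow 786.8 L/s.
1.2%/h lost → k = −ln(1 − 0.012) = 0.01207 h⁻¹.
After decay, C = 0.5933 × e^(−kt) = 0.5933 × 0.6609 = 0.3922 mg/L.
Second outfall: C = (786.8·0.3922 + 110.0·37.00)/896.8 = 4.882 mg/L.

4.88 mg/L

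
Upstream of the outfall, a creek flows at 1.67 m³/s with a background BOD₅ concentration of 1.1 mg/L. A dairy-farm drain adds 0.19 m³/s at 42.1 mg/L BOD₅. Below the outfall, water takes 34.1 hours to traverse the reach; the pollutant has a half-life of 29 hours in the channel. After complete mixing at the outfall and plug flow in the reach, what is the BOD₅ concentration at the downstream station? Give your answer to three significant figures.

Conservation of mass: C = (1.670·1.100 + 0.1900·42.10) / 1.860 = 9.836/1.860 = 5.288 mg/L.
Half-life 29 h → k = ln 2 / 29 = 0.02390 h⁻¹ = 0.5736 d⁻¹.
Decay over the reach: 5.288·exp(−kt) = 5.288·0.4426 = 2.341 mg/L.

2.34 mg/L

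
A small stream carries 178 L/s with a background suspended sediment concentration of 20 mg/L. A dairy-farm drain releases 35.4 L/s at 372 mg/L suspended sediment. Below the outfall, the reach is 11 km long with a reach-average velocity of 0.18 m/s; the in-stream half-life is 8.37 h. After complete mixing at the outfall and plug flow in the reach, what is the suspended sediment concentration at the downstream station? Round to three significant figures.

Mass balance: C = (178.0·20.00 + 35.40·372.0) / 213.4 = 16730/213.4 = 78.39 mg/L.
Travel time t = 11·1000 / 0.18 = 61110 s = 16.98 h.
Half-life 8.37 h → k = ln 2 / 8.37 = 0.08281 h⁻¹ = 1.988 d⁻¹.
First-order decay: C = 78.39·exp(−k·t) = 78.39·0.2452 = 19.22 mg/L.

19.2 mg/L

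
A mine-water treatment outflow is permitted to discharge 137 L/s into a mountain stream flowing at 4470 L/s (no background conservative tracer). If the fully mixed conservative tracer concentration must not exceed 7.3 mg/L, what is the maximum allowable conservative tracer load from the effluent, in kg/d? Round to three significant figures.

Mass balance at the limit: 4470·0 + 137.0·Cₑ = 4607·7.3 → Cₑ = 245.5 mg/L.
137.0 L/s = 0.1370 m³/s. Load = 0.1370 m³/s × 245.5 g/m³ × 86 400 s/d = 2906 kg/d.

2910 kg/d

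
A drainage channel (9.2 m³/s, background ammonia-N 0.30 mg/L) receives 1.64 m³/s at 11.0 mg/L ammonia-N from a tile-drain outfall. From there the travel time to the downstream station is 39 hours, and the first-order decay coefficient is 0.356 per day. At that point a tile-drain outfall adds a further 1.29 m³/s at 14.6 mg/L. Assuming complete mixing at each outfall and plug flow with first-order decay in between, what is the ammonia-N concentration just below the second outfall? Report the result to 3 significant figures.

Conservation of mass: C = (9.200·0.3000 + 1.640·11.00) / 10.84 = 20.80/10.84 = 1.919 mg/L; combined flow 10.84 m³/s.
Decay over the reach: 1.919·exp(−kt) = 1.919·0.5607 = 1.076 mg/L.
At the second outfall, C = (10.84·1.076 + 1.290·14.60) / (10.84 + 1.290) = 2.514 mg/L.

2.51 mg/L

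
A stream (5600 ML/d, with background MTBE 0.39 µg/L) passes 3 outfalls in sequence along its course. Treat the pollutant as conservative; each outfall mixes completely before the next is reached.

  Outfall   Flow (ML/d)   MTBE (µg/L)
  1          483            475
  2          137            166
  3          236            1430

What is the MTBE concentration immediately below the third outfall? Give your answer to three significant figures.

91.7 µg/L

Outfall 1: combined Q = 6083 ML/d; C = (5600·0.3900 + 483.0·475.0)/6083 = 38.07 µg/L.
Outfall 2: combined Q = 6220 ML/d; C = (6083·38.07 + 137.0·166.0)/6220 = 40.89 µg/L.
Outfall 3: combined Q = 6456 ML/d; C = (6220·40.89 + 236.0·1430)/6456 = 91.67 µg/L.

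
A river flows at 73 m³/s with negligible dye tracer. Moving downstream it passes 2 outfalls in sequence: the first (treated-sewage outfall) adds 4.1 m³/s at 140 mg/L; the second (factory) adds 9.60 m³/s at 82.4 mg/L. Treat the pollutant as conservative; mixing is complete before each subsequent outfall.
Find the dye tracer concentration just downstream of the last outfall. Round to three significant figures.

15.7 mg/L

After outfall 1: Q = 73.00 + 4.100 = 77.10 m³/s; C = (73.00·0 + 4.100·140.0)/77.10 = 7.445 mg/L.
After outfall 2: Q = 77.10 + 9.600 = 86.70 m³/s; C = (77.10·7.445 + 9.600·82.40)/86.70 = 15.74 mg/L.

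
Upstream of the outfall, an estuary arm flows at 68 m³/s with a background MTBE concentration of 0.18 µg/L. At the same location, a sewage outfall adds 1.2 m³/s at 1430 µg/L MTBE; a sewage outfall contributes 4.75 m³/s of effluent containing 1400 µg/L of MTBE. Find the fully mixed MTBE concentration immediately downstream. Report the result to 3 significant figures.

Mass balance: C = (68.00·0.1800 + 1.200·1430 + 4.750·1400) / 73.95 = 8378/73.95 = 113.3 µg/L.

113 µg/L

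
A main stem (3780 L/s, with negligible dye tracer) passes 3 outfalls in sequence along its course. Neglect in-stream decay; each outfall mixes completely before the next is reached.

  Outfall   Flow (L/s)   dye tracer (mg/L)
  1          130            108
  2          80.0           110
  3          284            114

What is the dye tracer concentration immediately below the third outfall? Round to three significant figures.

12.9 mg/L

Below outfall 1: Q → 3910 L/s, C = (3780·0 + 130.0·108.0)/3910 = 3.591 mg/L.
Below outfall 2: Q → 3990 L/s, C = (3910·3.591 + 80.00·110.0)/3990 = 5.724 mg/L.
Below outfall 3: Q → 4274 L/s, C = (3990·5.724 + 284.0·114.0)/4274 = 12.92 mg/L.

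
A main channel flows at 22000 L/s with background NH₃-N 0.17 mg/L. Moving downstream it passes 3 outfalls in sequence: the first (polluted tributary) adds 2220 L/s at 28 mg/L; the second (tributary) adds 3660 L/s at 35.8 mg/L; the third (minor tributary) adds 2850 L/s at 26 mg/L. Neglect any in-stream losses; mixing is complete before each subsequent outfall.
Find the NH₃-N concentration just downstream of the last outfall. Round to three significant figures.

Outfall 1: combined Q = 24220 L/s; C = (22000·0.1700 + 2220·28.00)/24220 = 2.721 mg/L.
Outfall 2: combined Q = 27880 L/s; C = (24220·2.721 + 3660·35.80)/27880 = 7.063 mg/L.
Outfall 3: combined Q = 30730 L/s; C = (27880·7.063 + 2850·26.00)/30730 = 8.820 mg/L.

8.82 mg/L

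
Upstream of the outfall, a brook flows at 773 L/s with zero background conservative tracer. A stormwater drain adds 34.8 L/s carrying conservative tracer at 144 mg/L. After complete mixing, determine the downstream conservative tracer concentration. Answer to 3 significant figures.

6.20 mg/L

After mixing, C = (773.0·0 + 34.80·144.0) / 807.8 = 5011/807.8 = 6.204 mg/L.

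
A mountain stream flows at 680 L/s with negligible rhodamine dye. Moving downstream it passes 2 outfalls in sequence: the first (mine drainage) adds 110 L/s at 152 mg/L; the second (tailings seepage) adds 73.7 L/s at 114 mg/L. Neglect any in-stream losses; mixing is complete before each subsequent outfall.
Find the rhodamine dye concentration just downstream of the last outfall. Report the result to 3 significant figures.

Outfall 1: combined Q = 790.0 L/s; C = (680.0·0 + 110.0·152.0)/790.0 = 21.16 mg/L.
Outfall 2: combined Q = 863.7 L/s; C = (790.0·21.16 + 73.70·114.0)/863.7 = 29.09 mg/L.

29.1 mg/L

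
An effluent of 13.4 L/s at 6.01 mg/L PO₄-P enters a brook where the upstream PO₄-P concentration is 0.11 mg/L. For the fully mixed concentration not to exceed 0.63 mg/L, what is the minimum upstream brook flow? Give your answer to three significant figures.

139 L/s

Set C_mix = 0.63: (Q·0.1100 + 13.40·6.010) / (Q + 13.40) = 0.63
→ Q = 13.40·(6.010 − 0.63)/(0.63 − 0.1100) = 138.6 L/s.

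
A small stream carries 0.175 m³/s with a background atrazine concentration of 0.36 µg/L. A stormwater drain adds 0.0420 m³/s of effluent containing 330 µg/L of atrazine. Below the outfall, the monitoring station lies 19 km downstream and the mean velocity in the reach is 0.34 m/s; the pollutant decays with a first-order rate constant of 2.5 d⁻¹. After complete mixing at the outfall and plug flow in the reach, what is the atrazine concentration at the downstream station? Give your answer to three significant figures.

Flow-weighted average: C = (0.1750·0.3600 + 0.04200·330.0) / 0.2170 = 13.92/0.2170 = 64.16 µg/L.
Travel time t = 19·1000 / 0.34 = 55880 s = 15.52 h.
First-order decay: C = 64.16·exp(−k·t) = 64.16·0.1985 = 12.74 µg/L.

12.7 µg/L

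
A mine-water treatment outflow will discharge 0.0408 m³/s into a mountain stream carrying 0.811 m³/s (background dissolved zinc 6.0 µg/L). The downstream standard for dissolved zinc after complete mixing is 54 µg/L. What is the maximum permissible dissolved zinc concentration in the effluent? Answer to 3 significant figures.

1010 µg/L

At the limit, (Qr·Cr + Qe·Cₑ)/(Qr + Qe) = 54:
Cₑ = (0.8518·54 − 0.8110·6.000) / 0.04080 = 1008 µg/L.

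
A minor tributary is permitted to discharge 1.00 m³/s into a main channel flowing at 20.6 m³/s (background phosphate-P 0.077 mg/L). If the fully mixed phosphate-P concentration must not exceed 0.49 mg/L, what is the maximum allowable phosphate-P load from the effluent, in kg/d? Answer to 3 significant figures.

777 kg/d

Mass balance at the limit: 20.60·0.07700 + 1.000·Cₑ = 21.60·0.49 → Cₑ = 8.998 mg/L.
Load = 1.000 m³/s × 8.998 g/m³ × 86 400 s/d = 777.4 kg/d.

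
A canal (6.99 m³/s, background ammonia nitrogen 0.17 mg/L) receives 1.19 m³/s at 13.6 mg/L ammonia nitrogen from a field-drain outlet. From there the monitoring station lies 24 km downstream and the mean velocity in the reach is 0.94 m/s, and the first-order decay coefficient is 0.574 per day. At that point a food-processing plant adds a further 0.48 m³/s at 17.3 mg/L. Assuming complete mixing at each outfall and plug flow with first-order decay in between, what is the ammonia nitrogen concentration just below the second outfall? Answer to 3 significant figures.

Mass balance: C = (6.990·0.1700 + 1.190·13.60) / 8.180 = 17.37/8.180 = 2.124 mg/L; combined flow 8.180 m³/s.
Travel time t = 24·1000 / 0.94 = 25530 s = 7.092 h.
After decay, C = 2.124 × e^(−kt) = 2.124 × 0.8440 = 1.792 mg/L.
At the second outfall, C = (8.180·1.792 + 0.4800·17.30) / (8.180 + 0.4800) = 2.652 mg/L.

2.65 mg/L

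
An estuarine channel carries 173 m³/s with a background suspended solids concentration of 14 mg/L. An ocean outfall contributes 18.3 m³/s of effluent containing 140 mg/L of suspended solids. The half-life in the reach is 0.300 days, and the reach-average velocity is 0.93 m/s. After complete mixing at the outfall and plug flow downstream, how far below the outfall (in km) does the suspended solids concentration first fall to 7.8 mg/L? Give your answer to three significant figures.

Mass balance: C = (173.0·14.00 + 18.30·140.0) / 191.3 = 4984/191.3 = 26.05 mg/L.
Half-life 0.300 d → k = ln 2 / 0.300 = 2.310 d⁻¹.
Set 26.05·exp(−k·t) = 7.8 → t = ln(26.05/7.8)/k = 45100 s = 12.53 h.
Distance = v·t = 0.93·45100 = 41940 m = 41.94 km.

41.9 km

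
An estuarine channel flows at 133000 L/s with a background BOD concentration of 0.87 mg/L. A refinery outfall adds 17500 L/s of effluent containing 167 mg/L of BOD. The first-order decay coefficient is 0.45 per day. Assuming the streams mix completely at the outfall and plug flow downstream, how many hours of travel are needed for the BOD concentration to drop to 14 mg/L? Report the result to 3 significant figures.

19.5 h

Flow-weighted average: C = (133000·0.8700 + 17500·167.0) / 150500 = 3038000/150500 = 20.19 mg/L.
20.19·exp(−k·t) = 14 → t = ln(20.19/14)/k = 70270 s = 19.52 h.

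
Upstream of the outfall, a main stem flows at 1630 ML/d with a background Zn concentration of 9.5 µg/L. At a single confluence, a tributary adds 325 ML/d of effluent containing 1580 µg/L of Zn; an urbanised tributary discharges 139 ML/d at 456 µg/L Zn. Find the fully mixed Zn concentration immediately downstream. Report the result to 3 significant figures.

After mixing, C = (1630·9.500 + 325.0·1580 + 139.0·456.0) / 2094 = 592400/2094 = 282.9 µg/L.

283 µg/L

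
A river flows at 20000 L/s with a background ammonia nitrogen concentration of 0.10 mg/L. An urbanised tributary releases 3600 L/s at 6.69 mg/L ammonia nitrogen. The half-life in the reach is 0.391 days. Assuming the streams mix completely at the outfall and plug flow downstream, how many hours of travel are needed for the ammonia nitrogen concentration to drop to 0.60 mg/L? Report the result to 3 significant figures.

8.27 h

Flow-weighted average: C = (20000·0.1000 + 3600·6.690) / 23600 = 26080/23600 = 1.105 mg/L.
Half-life 0.391 d → k = ln 2 / 0.391 = 1.773 d⁻¹.
1.105·exp(−k·t) = 0.60 → t = ln(1.105/0.60)/k = 29770 s = 8.271 h.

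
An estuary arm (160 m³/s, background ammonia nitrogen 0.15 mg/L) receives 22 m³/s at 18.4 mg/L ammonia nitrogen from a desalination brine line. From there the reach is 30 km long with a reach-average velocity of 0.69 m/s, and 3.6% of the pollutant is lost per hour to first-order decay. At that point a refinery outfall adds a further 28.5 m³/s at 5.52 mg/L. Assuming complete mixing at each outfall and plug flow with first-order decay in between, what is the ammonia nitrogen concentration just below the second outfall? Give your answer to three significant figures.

2.06 mg/L

Flow-weighted average: C = (160.0·0.1500 + 22.00·18.40) / 182.0 = 428.8/182.0 = 2.356 mg/L; combined flow 182.0 m³/s.
Travel time t = 30·1000 / 0.69 = 43480 s = 12.08 h.
3.6%/h lost → k = −ln(1 − 0.036) = 0.03666 h⁻¹.
After decay, C = 2.356 × e^(−kt) = 2.356 × 0.6422 = 1.513 mg/L.
At the second outfall, C = (182.0·1.513 + 28.50·5.520) / (182.0 + 28.50) = 2.056 mg/L.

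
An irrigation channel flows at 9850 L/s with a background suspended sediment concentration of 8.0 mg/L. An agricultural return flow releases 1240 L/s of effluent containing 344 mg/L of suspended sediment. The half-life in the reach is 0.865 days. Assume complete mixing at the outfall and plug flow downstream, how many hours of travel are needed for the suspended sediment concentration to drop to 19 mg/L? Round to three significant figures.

After mixing, C = (9850·8.000 + 1240·344.0) / 11090 = 505400/11090 = 45.57 mg/L.
Half-life 0.865 d → k = ln 2 / 0.865 = 0.8013 d⁻¹.
45.57·exp(−k·t) = 19 → t = ln(45.57/19)/k = 94320 s = 26.20 h.

26.2 h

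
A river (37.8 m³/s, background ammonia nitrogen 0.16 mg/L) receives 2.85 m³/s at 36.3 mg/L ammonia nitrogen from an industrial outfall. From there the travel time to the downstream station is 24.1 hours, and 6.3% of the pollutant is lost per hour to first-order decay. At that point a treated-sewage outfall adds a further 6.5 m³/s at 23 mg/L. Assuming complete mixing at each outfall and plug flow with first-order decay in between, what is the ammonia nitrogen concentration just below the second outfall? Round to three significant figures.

3.65 mg/L

Mixed concentration C = ΣQC/ΣQ = (37.80·0.1600 + 2.850·36.30) / 40.65 = 109.5/40.65 = 2.694 mg/L; combined flow 40.65 m³/s.
6.3%/h lost → k = −ln(1 − 0.063) = 0.06507 h⁻¹.
Applying C = C₀e^(−kt): 2.694 × 0.2084 = 0.5614 mg/L.
At the second outfall, C = (40.65·0.5614 + 6.500·23.00) / (40.65 + 6.500) = 3.655 mg/L.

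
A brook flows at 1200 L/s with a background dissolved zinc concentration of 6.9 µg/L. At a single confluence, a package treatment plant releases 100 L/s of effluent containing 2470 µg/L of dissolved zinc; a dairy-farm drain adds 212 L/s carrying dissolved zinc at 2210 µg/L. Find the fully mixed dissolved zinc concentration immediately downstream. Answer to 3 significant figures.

Conservation of mass: C = (1200·6.900 + 100.0·2470 + 212.0·2210) / 1512 = 723800/1512 = 478.7 µg/L.

479 µg/L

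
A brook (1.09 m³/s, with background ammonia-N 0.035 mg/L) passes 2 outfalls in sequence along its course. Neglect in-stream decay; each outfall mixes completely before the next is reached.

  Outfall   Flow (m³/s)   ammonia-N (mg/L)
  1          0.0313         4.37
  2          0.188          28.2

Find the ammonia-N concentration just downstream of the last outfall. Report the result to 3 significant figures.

Outfall 1: combined Q = 1.121 m³/s; C = (1.090·0.03500 + 0.03130·4.370)/1.121 = 0.1560 mg/L.
Outfall 2: combined Q = 1.309 m³/s; C = (1.121·0.1560 + 0.1880·28.20)/1.309 = 4.183 mg/L.

4.18 mg/L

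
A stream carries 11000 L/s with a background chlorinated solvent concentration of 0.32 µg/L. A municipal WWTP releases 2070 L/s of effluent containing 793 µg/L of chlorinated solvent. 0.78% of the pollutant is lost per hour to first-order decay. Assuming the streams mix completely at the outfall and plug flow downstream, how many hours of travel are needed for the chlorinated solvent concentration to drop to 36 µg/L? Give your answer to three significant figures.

Mass balance: C = (11000·0.3200 + 2070·793.0) / 13070 = 1645000/13070 = 125.9 µg/L.
0.78%/h lost → k = −ln(1 − 0.0078) = 0.007831 h⁻¹.
125.9·exp(−k·t) = 36 → t = ln(125.9/36)/k = 575400 s = 159.8 h.

160 h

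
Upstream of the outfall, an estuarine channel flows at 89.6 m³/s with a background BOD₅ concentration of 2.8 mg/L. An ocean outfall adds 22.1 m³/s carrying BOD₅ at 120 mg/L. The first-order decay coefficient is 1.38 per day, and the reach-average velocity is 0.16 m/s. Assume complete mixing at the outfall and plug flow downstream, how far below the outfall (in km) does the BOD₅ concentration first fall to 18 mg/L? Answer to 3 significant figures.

3.68 km

Flow-weighted average: C = (89.60·2.800 + 22.10·120.0) / 111.7 = 2903/111.7 = 25.99 mg/L.
Set 25.99·exp(−k·t) = 18 → t = ln(25.99/18)/k = 22990 s = 6.387 h.
Distance = v·t = 0.16·22990 = 3679 m = 3.679 km.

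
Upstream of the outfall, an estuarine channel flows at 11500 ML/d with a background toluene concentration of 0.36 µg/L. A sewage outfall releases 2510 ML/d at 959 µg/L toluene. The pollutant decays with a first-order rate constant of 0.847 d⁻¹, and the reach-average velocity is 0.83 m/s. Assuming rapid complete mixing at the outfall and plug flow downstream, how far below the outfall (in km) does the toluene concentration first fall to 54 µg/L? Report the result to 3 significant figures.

After mixing, C = (11500·0.3600 + 2510·959.0) / 14010 = 2411000/14010 = 172.1 µg/L.
Set 172.1·exp(−k·t) = 54 → t = ln(172.1/54)/k = 118200 s = 32.84 h.
Distance = v·t = 0.83·118200 = 98140 m = 98.14 km.

98.1 km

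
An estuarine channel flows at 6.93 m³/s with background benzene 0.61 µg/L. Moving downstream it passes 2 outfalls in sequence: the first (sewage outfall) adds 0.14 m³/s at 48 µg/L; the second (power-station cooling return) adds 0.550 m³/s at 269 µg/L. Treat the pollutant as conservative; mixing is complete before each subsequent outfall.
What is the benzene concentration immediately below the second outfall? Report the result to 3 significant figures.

After outfall 1: Q = 6.930 + 0.1400 = 7.070 m³/s; C = (6.930·0.6100 + 0.1400·48.00)/7.070 = 1.548 µg/L.
After outfall 2: Q = 7.070 + 0.5500 = 7.620 m³/s; C = (7.070·1.548 + 0.5500·269.0)/7.620 = 20.85 µg/L.

20.9 µg/L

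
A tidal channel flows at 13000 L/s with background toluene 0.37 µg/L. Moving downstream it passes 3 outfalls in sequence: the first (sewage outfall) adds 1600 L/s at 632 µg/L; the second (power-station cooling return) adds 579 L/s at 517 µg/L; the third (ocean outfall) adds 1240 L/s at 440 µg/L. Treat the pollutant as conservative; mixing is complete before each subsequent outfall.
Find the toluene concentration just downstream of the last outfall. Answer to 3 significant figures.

After outfall 1: Q = 13000 + 1600 = 14600 L/s; C = (13000·0.3700 + 1600·632.0)/14600 = 69.59 µg/L.
After outfall 2: Q = 14600 + 579.0 = 15180 L/s; C = (14600·69.59 + 579.0·517.0)/15180 = 86.66 µg/L.
After outfall 3: Q = 15180 + 1240 = 16420 L/s; C = (15180·86.66 + 1240·440.0)/16420 = 113.3 µg/L.

113 µg/L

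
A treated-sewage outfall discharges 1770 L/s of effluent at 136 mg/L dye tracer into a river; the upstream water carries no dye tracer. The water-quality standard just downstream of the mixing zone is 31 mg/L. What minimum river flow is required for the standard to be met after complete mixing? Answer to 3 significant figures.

Set C_mix = 31: (Q·0 + 1770·136.0) / (Q + 1770) = 31
→ Q = 1770·(136.0 − 31)/(31 − 0) = 5995 L/s.

6000 L/s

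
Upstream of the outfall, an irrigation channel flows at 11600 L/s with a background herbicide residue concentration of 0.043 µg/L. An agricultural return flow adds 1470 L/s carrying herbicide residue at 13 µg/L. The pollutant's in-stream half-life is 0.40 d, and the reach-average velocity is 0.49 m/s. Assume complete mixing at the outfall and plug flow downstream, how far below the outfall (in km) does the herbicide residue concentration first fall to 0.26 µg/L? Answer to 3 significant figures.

42.8 km

After mixing, C = (11600·0.04300 + 1470·13.00) / 13070 = 19610/13070 = 1.500 µg/L.
Half-life 0.40 d → k = ln 2 / 0.40 = 1.733 d⁻¹.
Set 1.500·exp(−k·t) = 0.26 → t = ln(1.500/0.26)/k = 87390 s = 24.28 h.
Distance = v·t = 0.49·87390 = 42820 m = 42.82 km.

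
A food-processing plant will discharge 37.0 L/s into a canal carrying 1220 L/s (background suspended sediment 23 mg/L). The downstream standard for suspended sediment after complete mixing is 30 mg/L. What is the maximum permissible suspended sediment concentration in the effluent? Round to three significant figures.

261 mg/L

At the limit, (Qr·Cr + Qe·Cₑ)/(Qr + Qe) = 30:
Cₑ = (1257·30 − 1220·23.00) / 37.00 = 260.8 mg/L.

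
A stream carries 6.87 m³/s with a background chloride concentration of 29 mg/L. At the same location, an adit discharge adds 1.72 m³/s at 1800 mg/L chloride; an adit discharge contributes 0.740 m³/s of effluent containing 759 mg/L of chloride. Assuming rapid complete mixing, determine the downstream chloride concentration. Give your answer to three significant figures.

413 mg/L

Flow-weighted average: C = (6.870·29.00 + 1.720·1800 + 0.7400·759.0) / 9.330 = 3857/9.330 = 413.4 mg/L.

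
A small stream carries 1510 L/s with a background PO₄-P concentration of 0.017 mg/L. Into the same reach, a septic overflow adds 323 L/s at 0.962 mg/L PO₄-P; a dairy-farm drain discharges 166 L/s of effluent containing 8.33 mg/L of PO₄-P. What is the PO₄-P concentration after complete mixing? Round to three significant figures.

0.860 mg/L

Conservation of mass: C = (1510·0.01700 + 323.0·0.9620 + 166.0·8.330) / 1999 = 1719/1999 = 0.8600 mg/L.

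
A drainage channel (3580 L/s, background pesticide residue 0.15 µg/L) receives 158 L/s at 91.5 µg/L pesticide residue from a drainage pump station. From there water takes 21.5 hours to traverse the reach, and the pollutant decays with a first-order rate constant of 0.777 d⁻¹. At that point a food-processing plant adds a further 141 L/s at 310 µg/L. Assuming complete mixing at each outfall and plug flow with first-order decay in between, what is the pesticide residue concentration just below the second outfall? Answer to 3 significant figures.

13.2 µg/L

Mixed concentration C = ΣQC/ΣQ = (3580·0.1500 + 158.0·91.50) / 3738 = 14990/3738 = 4.011 µg/L; combined flow 3738 L/s.
After decay, C = 4.011 × e^(−kt) = 4.011 × 0.4985 = 2.000 µg/L.
At the second outfall, C = (3738·2.000 + 141.0·310.0) / (3738 + 141.0) = 13.20 µg/L.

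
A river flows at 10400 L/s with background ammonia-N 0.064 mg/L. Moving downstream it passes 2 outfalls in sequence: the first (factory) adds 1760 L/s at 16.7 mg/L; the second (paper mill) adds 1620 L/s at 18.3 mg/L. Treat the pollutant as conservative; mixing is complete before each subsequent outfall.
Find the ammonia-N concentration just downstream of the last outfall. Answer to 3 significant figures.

4.33 mg/L

Outfall 1: combined Q = 12160 L/s; C = (10400·0.06400 + 1760·16.70)/12160 = 2.472 mg/L.
Outfall 2: combined Q = 13780 L/s; C = (12160·2.472 + 1620·18.30)/13780 = 4.333 mg/L.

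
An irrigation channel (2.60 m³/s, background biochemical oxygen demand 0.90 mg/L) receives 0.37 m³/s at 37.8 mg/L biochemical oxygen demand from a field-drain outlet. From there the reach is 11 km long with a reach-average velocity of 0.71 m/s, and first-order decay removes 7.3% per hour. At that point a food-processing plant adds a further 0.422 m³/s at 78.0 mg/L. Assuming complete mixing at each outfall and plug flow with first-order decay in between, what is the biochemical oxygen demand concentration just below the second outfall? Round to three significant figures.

After mixing, C = (2.600·0.9000 + 0.3700·37.80) / 2.970 = 16.33/2.970 = 5.497 mg/L; combined flow 2.970 m³/s.
Travel time t = 11·1000 / 0.71 = 15490 s = 4.304 h.
7.3%/h lost → k = −ln(1 − 0.073) = 0.07580 h⁻¹.
Applying C = C₀e^(−kt): 5.497 × 0.7216 = 3.967 mg/L.
At the second outfall, C = (2.970·3.967 + 0.4220·78.00) / (2.970 + 0.4220) = 13.18 mg/L.

13.2 mg/L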